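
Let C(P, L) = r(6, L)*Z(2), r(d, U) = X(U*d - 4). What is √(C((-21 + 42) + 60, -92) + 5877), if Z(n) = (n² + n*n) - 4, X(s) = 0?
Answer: 3*√653 ≈ 76.662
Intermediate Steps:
r(d, U) = 0
Z(n) = -4 + 2*n² (Z(n) = (n² + n²) - 4 = 2*n² - 4 = -4 + 2*n²)
C(P, L) = 0 (C(P, L) = 0*(-4 + 2*2²) = 0*(-4 + 2*4) = 0*(-4 + 8) = 0*4 = 0)
√(C((-21 + 42) + 60, -92) + 5877) = √(0 + 5877) = √5877 = 3*√653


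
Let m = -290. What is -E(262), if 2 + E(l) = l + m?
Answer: 30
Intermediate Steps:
E(l) = -292 + l (E(l) = -2 + (l - 290) = -2 + (-290 + l) = -292 + l)
-E(262) = -(-292 + 262) = -1*(-30) = 30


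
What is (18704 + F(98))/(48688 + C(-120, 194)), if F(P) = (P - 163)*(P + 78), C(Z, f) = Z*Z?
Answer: 454/3943 ≈ 0.11514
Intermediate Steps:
C(Z, f) = Z²
F(P) = (-163 + P)*(78 + P)
(18704 + F(98))/(48688 + C(-120, 194)) = (18704 + (-12714 + 98² - 85*98))/(48688 + (-120)²) = (18704 + (-12714 + 9604 - 8330))/(48688 + 14400) = (18704 - 11440)/63088 = 7264*(1/63088) = 454/3943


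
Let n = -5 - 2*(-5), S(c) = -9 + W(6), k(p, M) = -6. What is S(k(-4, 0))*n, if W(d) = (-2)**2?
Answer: -25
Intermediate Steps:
W(d) = 4
S(c) = -5 (S(c) = -9 + 4 = -5)
n = 5 (n = -5 + 10 = 5)
S(k(-4, 0))*n = -5*5 = -25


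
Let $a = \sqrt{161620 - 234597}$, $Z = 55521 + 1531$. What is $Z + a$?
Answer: $57052 + i \sqrt{72977} \approx 57052.0 + 270.14 i$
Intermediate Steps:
$Z = 57052$
$a = i \sqrt{72977}$ ($a = \sqrt{-72977} = i \sqrt{72977} \approx 270.14 i$)
$Z + a = 57052 + i \sqrt{72977}$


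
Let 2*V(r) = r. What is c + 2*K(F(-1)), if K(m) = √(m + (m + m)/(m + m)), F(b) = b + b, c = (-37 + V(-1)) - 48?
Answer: -171/2 + 2*I ≈ -85.5 + 2.0*I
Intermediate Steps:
V(r) = r/2
c = -171/2 (c = (-37 + (½)*(-1)) - 48 = (-37 - ½) - 48 = -75/2 - 48 = -171/2 ≈ -85.500)
F(b) = 2*b
K(m) = √(1 + m) (K(m) = √(m + (2*m)/((2*m))) = √(m + (2*m)*(1/(2*m))) = √(m + 1) = √(1 + m))
c + 2*K(F(-1)) = -171/2 + 2*√(1 + 2*(-1)) = -171/2 + 2*√(1 - 2) = -171/2 + 2*√(-1) = -171/2 + 2*I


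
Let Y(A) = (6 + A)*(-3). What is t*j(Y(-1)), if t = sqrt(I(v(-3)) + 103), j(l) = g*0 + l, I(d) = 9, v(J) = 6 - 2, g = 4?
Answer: -60*sqrt(7) ≈ -158.75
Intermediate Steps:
v(J) = 4
Y(A) = -18 - 3*A
j(l) = l (j(l) = 4*0 + l = 0 + l = l)
t = 4*sqrt(7) (t = sqrt(9 + 103) = sqrt(112) = 4*sqrt(7) ≈ 10.583)
t*j(Y(-1)) = (4*sqrt(7))*(-18 - 3*(-1)) = (4*sqrt(7))*(-18 + 3) = (4*sqrt(7))*(-15) = -60*sqrt(7)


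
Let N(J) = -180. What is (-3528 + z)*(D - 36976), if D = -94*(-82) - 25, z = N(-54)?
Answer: 108618444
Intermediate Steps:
z = -180
D = 7683 (D = 7708 - 25 = 7683)
(-3528 + z)*(D - 36976) = (-3528 - 180)*(7683 - 36976) = -3708*(-29293) = 108618444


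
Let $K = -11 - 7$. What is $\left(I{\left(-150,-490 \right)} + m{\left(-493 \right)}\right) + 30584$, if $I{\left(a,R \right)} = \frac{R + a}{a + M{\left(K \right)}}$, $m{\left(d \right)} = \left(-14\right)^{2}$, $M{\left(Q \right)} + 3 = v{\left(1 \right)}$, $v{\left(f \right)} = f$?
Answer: $\frac{584900}{19} \approx 30784.0$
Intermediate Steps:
$K = -18$ ($K = -11 - 7 = -18$)
$M{\left(Q \right)} = -2$ ($M{\left(Q \right)} = -3 + 1 = -2$)
$m{\left(d \right)} = 196$
$I{\left(a,R \right)} = \frac{R + a}{-2 + a}$ ($I{\left(a,R \right)} = \frac{R + a}{a - 2} = \frac{R + a}{-2 + a}$)
$\left(I{\left(-150,-490 \right)} + m{\left(-493 \right)}\right) + 30584 = \left(\frac{-490 - 150}{-2 - 150} + 196\right) + 30584 = \left(\frac{1}{-152} \left(-640\right) + 196\right) + 30584 = \left(\left(- \frac{1}{152}\right) \left(-640\right) + 196\right) + 30584 = \left(\frac{80}{19} + 196\right) + 30584 = \frac{3804}{19} + 30584 = \frac{584900}{19}$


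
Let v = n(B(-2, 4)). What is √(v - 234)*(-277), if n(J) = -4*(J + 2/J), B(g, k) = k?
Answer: -1662*I*√7 ≈ -4397.2*I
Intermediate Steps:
n(J) = -8/J - 4*J
v = -18 (v = -8/4 - 4*4 = -8*¼ - 16 = -2 - 16 = -18)
√(v - 234)*(-277) = √(-18 - 234)*(-277) = √(-252)*(-277) = (6*I*√7)*(-277) = -1662*I*√7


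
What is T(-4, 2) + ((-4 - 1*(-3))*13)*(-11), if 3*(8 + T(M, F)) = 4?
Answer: 409/3 ≈ 136.33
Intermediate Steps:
T(M, F) = -20/3 (T(M, F) = -8 + (⅓)*4 = -8 + 4/3 = -20/3)
T(-4, 2) + ((-4 - 1*(-3))*13)*(-11) = -20/3 + ((-4 - 1*(-3))*13)*(-11) = -20/3 + ((-4 + 3)*13)*(-11) = -20/3 - 1*13*(-11) = -20/3 - 13*(-11) = -20/3 + 143 = 409/3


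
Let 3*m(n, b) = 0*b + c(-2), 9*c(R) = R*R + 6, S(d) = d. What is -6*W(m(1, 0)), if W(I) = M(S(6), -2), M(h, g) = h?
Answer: -36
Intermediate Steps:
c(R) = ⅔ + R²/9 (c(R) = (R*R + 6)/9 = (R² + 6)/9 = (6 + R²)/9 = ⅔ + R²/9)
m(n, b) = 10/27 (m(n, b) = (0*b + (⅔ + (⅑)*(-2)²))/3 = (0 + (⅔ + (⅑)*4))/3 = (0 + (⅔ + 4/9))/3 = (0 + 10/9)/3 = (⅓)*(10/9) = 10/27)
W(I) = 6
-6*W(m(1, 0)) = -6*6 = -36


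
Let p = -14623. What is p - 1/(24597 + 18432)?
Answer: -629213068/43029 ≈ -14623.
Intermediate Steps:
p - 1/(24597 + 18432) = -14623 - 1/(24597 + 18432) = -14623 - 1/43029 = -629213068/43029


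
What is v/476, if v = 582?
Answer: 291/238 ≈ 1.2227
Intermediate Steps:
v/476 = 582/476 = 582*(1/476) = 291/238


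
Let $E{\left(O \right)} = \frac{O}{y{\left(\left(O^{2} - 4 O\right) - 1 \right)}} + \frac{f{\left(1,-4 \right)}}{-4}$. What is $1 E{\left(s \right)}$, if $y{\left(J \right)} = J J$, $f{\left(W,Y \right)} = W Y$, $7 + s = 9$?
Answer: $\frac{27}{25} \approx 1.08$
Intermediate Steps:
$s = 2$ ($s = -7 + 9 = 2$)
$y{\left(J \right)} = J^{2}$
$E{\left(O \right)} = 1 + \frac{O}{\left(-1 + O^{2} - 4 O\right)^{2}}$ ($E{\left(O \right)} = \frac{O}{\left(\left(O^{2} - 4 O\right) - 1\right)^{2}} + \frac{1 \left(-4\right)}{-4} = \frac{O}{\left(-1 + O^{2} - 4 O\right)^{2}} - -1 = \frac{O}{\left(-1 + O^{2} - 4 O\right)^{2}} + 1 = 1 + \frac{O}{\left(-1 + O^{2} - 4 O\right)^{2}}$)
$1 E{\left(s \right)} = 1 \left(1 + \frac{2}{\left(1 - 2^{2} + 4 \cdot 2\right)^{2}}\right) = 1 \left(1 + \frac{2}{\left(1 - 4 + 8\right)^{2}}\right) = 1 \left(1 + \frac{2}{25}\right) = 1 \cdot \frac{27}{25} = \frac{27}{25}$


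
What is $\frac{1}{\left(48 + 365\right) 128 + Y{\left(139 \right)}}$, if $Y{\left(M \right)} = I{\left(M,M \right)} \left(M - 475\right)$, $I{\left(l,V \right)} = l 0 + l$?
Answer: $\frac{1}{6160} \approx 0.00016234$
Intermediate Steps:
$I{\left(l,V \right)} = l$ ($I{\left(l,V \right)} = 0 + l = l$)
$Y{\left(M \right)} = M \left(-475 + M\right)$ ($Y{\left(M \right)} = M \left(M - 475\right) = M \left(-475 + M\right)$)
$\frac{1}{\left(48 + 365\right) 128 + Y{\left(139 \right)}} = \frac{1}{\left(48 + 365\right) 128 + 139 \left(-475 + 139\right)} = \frac{1}{413 \cdot 128 + 139 \left(-336\right)} = \frac{1}{52864 - 46704} = \frac{1}{6160}$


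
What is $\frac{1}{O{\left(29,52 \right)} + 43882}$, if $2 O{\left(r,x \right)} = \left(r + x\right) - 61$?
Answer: $\frac{1}{43892} \approx 2.2783 \cdot 10^{-5}$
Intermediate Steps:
$O{\left(r,x \right)} = - \frac{61}{2} + \frac{r}{2} + \frac{x}{2}$ ($O{\left(r,x \right)} = \frac{\left(r + x\right) - 61}{2} = \frac{-61 + r + x}{2} = - \frac{61}{2} + \frac{r}{2} + \frac{x}{2}$)
$\frac{1}{O{\left(29,52 \right)} + 43882} = \frac{1}{\left(- \frac{61}{2} + \frac{1}{2} \cdot 29 + \frac{1}{2} \cdot 52\right) + 43882} = \frac{1}{\left(- \frac{61}{2} + \frac{29}{2} + 26\right) + 43882} = \frac{1}{10 + 43882} = \frac{1}{43892}$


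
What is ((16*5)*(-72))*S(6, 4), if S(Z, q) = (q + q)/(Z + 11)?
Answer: -46080/17 ≈ -2710.6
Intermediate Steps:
S(Z, q) = 2*q/(11 + Z) (S(Z, q) = (2*q)/(11 + Z) = 2*q/(11 + Z))
((16*5)*(-72))*S(6, 4) = ((16*5)*(-72))*(2*4/(11 + 6)) = (80*(-72))*(2*4/17) = -11520*4/17 = -5760*8/17 = -46080/17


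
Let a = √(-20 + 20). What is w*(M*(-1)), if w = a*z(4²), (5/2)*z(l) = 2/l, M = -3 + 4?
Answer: 0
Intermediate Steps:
a = 0 (a = √0 = 0)
M = 1
z(l) = 4/(5*l) (z(l) = 2*(2/l)/5 = 4/(5*l))
w = 0 (w = 0*(4/(5*(4²))) = 0*((⅘)/16) = 0*((⅘)*(1/16)) = 0*(1/20) = 0)
w*(M*(-1)) = 0*(1*(-1)) = 0*(-1) = 0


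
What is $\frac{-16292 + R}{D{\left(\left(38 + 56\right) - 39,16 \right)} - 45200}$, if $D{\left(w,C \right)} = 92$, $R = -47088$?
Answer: $\frac{15845}{11277} \approx 1.4051$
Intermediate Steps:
$\frac{-16292 + R}{D{\left(\left(38 + 56\right) - 39,16 \right)} - 45200} = \frac{-16292 - 47088}{92 - 45200} = - \frac{63380}{-45108} = \left(-63380\right) \left(- \frac{1}{45108}\right) = \frac{15845}{11277}$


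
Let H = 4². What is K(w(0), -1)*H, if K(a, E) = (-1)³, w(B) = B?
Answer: -16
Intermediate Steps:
H = 16
K(a, E) = -1
K(w(0), -1)*H = -1*16 = -16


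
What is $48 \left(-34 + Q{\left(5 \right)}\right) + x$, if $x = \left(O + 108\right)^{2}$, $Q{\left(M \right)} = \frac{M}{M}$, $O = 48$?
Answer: $22752$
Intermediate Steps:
$Q{\left(M \right)} = 1$
$x = 24336$ ($x = \left(48 + 108\right)^{2} = 156^{2} = 24336$)
$48 \left(-34 + Q{\left(5 \right)}\right) + x = 48 \left(-34 + 1\right) + 24336 = 48 \left(-33\right) + 24336 = -1584 + 24336 = 22752$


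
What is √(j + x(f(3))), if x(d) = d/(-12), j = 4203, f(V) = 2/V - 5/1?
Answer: 389/6 ≈ 64.833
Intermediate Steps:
f(V) = -5 + 2/V (f(V) = 2/V - 5*1 = 2/V - 5 = -5 + 2/V)
x(d) = -d/12 (x(d) = d*(-1/12) = -d/12)
√(j + x(f(3))) = √(4203 - (-5 + 2/3)/12) = √(4203 - (-5 + 2*(⅓))/12) = √(4203 - (-5 + ⅔)/12) = √(4203 - 1/12*(-13/3)) = √(4203 + 13/36) = √(151321/36) = 389/6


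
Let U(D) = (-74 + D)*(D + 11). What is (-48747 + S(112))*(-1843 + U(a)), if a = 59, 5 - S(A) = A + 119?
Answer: 141678889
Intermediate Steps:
S(A) = -114 - A (S(A) = 5 - (A + 119) = 5 - (119 + A) = 5 + (-119 - A) = -114 - A)
U(D) = (-74 + D)*(11 + D)
(-48747 + S(112))*(-1843 + U(a)) = (-48747 + (-114 - 1*112))*(-1843 + (-814 + 59² - 63*59)) = (-48747 + (-114 - 112))*(-1843 + (-814 + 3481 - 3717)) = (-48747 - 226)*(-1843 - 1050) = -48973*(-2893) = 141678889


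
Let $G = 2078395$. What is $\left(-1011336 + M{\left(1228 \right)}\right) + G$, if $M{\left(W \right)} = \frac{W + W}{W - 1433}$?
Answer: $\frac{218744639}{205} \approx 1.067 \cdot 10^{6}$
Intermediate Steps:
$M{\left(W \right)} = \frac{2 W}{-1433 + W}$
$\left(-1011336 + M{\left(1228 \right)}\right) + G = \left(-1011336 + 2 \cdot 1228 \frac{1}{-1433 + 1228}\right) + 2078395 = \left(-1011336 + 2 \cdot 1228 \frac{1}{-205}\right) + 2078395 = \left(-1011336 + 2 \cdot 1228 \left(- \frac{1}{205}\right)\right) + 2078395 = \left(-1011336 - \frac{2456}{205}\right) + 2078395 = - \frac{207326336}{205} + 2078395 = \frac{218744639}{205}$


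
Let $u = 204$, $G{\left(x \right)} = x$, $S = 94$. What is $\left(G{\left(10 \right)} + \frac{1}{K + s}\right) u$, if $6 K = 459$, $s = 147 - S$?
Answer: $\frac{528768}{259} \approx 2041.6$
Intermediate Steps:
$s = 53$ ($s = 147 - 94 = 53$)
$K = \frac{153}{2}$ ($K = \frac{1}{6} \cdot 459 = \frac{153}{2} \approx 76.5$)
$\left(G{\left(10 \right)} + \frac{1}{K + s}\right) u = \left(10 + \frac{1}{\frac{153}{2} + 53}\right) 204 = \left(10 + \frac{1}{\frac{259}{2}}\right) 204 = \left(10 + \frac{2}{259}\right) 204 = \frac{2592}{259} \cdot 204 = \frac{528768}{259}$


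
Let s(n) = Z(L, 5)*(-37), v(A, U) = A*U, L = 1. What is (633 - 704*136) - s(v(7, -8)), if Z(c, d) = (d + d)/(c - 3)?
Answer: -95296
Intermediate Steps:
Z(c, d) = 2*d/(-3 + c) (Z(c, d) = (2*d)/(-3 + c) = 2*d/(-3 + c))
s(n) = 185 (s(n) = (2*5/(-3 + 1))*(-37) = (2*5/(-2))*(-37) = (2*5*(-1/2))*(-37) = -5*(-37) = 185)
(633 - 704*136) - s(v(7, -8)) = (633 - 704*136) - 1*185 = (633 - 95744) - 185 = -95111 - 185 = -95296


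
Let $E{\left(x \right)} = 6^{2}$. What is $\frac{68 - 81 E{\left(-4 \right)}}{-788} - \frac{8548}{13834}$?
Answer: $\frac{4082926}{1362649} \approx 2.9963$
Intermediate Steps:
$E{\left(x \right)} = 36$
$\frac{68 - 81 E{\left(-4 \right)}}{-788} - \frac{8548}{13834} = \frac{68 - 2916}{-788} - \frac{8548}{13834} = \left(68 - 2916\right) \left(- \frac{1}{788}\right) - \frac{4274}{6917} = \left(-2848\right) \left(- \frac{1}{788}\right) - \frac{4274}{6917} = \frac{712}{197} - \frac{4274}{6917} = \frac{4082926}{1362649}$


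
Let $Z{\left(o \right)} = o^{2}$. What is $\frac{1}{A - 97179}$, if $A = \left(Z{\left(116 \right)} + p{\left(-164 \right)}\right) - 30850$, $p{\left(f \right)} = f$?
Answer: $- \frac{1}{114737} \approx -8.7156 \cdot 10^{-6}$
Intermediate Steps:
$A = -17558$ ($A = \left(116^{2} - 164\right) - 30850 = \left(13456 - 164\right) - 30850 = 13292 - 30850 = -17558$)
$\frac{1}{A - 97179} = \frac{1}{-17558 - 97179} = \frac{1}{-114737} = - \frac{1}{114737}$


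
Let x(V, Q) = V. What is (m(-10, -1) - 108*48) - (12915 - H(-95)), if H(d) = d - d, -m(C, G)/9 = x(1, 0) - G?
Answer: -18117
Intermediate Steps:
m(C, G) = -9 + 9*G (m(C, G) = -9*(1 - G) = -9 + 9*G)
H(d) = 0
(m(-10, -1) - 108*48) - (12915 - H(-95)) = ((-9 + 9*(-1)) - 108*48) - (12915 - 1*0) = ((-9 - 9) - 5184) - (12915 + 0) = (-18 - 5184) - 1*12915 = -5202 - 12915 = -18117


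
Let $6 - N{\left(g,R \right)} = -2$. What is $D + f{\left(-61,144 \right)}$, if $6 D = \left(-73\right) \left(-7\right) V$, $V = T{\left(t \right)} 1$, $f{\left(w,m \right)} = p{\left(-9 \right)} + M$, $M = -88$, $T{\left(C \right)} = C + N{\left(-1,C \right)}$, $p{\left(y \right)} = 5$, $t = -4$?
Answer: $\frac{773}{3} \approx 257.67$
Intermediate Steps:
$N{\left(g,R \right)} = 8$ ($N{\left(g,R \right)} = 6 - -2 = 6 + 2 = 8$)
$T{\left(C \right)} = 8 + C$ ($T{\left(C \right)} = C + 8 = 8 + C$)
$f{\left(w,m \right)} = -83$ ($f{\left(w,m \right)} = 5 - 88 = -83$)
$V = 4$ ($V = \left(8 - 4\right) 1 = 4 \cdot 1 = 4$)
$D = \frac{1022}{3}$ ($D = \frac{\left(-73\right) \left(-7\right) 4}{6} = \frac{511 \cdot 4}{6} = \frac{1}{6} \cdot 2044 = \frac{1022}{3} \approx 340.67$)
$D + f{\left(-61,144 \right)} = \frac{1022}{3} - 83 = \frac{773}{3}$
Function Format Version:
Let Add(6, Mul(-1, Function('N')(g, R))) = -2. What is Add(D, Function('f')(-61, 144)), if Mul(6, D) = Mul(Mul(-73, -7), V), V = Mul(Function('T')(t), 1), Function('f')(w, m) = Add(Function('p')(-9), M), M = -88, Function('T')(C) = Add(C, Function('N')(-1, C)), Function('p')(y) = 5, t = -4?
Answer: Rational(773, 3) ≈ 257.67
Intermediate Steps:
Function('N')(g, R) = 8 (Function('N')(g, R) = Add(6, Mul(-1, -2)) = Add(6, 2) = 8)
Function('T')(C) = Add(8, C) (Function('T')(C) = Add(C, 8) = Add(8, C))
Function('f')(w, m) = -83 (Function('f')(w, m) = Add(5, -88) = -83)
V = 4 (V = Mul(Add(8, -4), 1) = Mul(4, 1) = 4)
D = Rational(1022, 3) (D = Mul(Rational(1, 6), Mul(Mul(-73, -7), 4)) = Mul(Rational(1, 6), Mul(511, 4)) = Mul(Rational(1, 6), 2044) = Rational(1022, 3) ≈ 340.67)
Add(D, Function('f')(-61, 144)) = Add(Rational(1022, 3), -83) = Rational(773, 3)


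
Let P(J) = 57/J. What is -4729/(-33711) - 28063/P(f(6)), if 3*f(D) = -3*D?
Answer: 99587023/33711 ≈ 2954.1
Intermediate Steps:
f(D) = -D (f(D) = (-3*D)/3 = -D)
-4729/(-33711) - 28063/P(f(6)) = -4729/(-33711) - 28063/(57/((-1*6))) = -4729*(-1/33711) - 28063/(57/(-6)) = 4729/33711 - 28063/(57*(-⅙)) = 4729/33711 - 28063/(-19/2) = 4729/33711 - 28063*(-2/19) = 4729/33711 + 2954 = 99587023/33711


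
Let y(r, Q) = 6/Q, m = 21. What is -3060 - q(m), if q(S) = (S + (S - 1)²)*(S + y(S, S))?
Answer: -84149/7 ≈ -12021.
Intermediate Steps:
q(S) = (S + (-1 + S)²)*(S + 6/S) (q(S) = (S + (S - 1)²)*(S + 6/S) = (S + (-1 + S)²)*(S + 6/S))
-3060 - q(m) = -3060 - (-6 + 21³ - 1*21² + 6/21 + 7*21) = -3060 - (-6 + 9261 - 1*441 + 6*(1/21) + 147) = -3060 - (-6 + 9261 - 441 + 2/7 + 147) = -3060 - 1*62729/7 = -3060 - 62729/7 = -84149/7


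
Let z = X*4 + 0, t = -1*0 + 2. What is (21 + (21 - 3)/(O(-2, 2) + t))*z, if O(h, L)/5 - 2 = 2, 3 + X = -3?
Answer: -5760/11 ≈ -523.64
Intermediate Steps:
X = -6 (X = -3 - 3 = -6)
t = 2 (t = 0 + 2 = 2)
O(h, L) = 20 (O(h, L) = 10 + 5*2 = 10 + 10 = 20)
z = -24 (z = -6*4 + 0 = -24 + 0 = -24)
(21 + (21 - 3)/(O(-2, 2) + t))*z = (21 + (21 - 3)/(20 + 2))*(-24) = (21 + 18/22)*(-24) = (21 + 18*(1/22))*(-24) = (21 + 9/11)*(-24) = (240/11)*(-24) = -5760/11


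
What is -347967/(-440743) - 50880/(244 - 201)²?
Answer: -21781612857/814933807 ≈ -26.728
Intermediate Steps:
-347967/(-440743) - 50880/(244 - 201)² = -347967*(-1/440743) - 50880/(43²) = 347967/440743 - 50880/1849 = -21781612857/814933807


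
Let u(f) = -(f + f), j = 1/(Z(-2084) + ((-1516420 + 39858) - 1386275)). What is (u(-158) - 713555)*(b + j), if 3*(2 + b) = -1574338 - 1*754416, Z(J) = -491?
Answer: 4755880300458253637/8589984 ≈ 5.5365e+11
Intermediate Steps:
b = -2328760/3 (b = -2 + (-1574338 - 1*754416)/3 = -2 + (-1574338 - 754416)/3 = -2 + (⅓)*(-2328754) = -2 - 2328754/3 = -2328760/3 ≈ -7.7625e+5)
j = -1/2863328 (j = 1/(-491 + ((-1516420 + 39858) - 1386275)) = 1/(-491 + (-1476562 - 1386275)) = 1/(-491 - 2862837) = 1/(-2863328) = -1/2863328 ≈ -3.4924e-7)
u(f) = -2*f
(u(-158) - 713555)*(b + j) = (-2*(-158) - 713555)*(-2328760/3 - 1/2863328) = (316 - 713555)*(-6668003713283/8589984) = -713239*(-6668003713283/8589984) = 4755880300458253637/8589984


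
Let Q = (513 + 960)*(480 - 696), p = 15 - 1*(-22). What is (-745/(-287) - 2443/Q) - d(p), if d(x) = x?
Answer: -3140889691/91314216 ≈ -34.396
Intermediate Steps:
p = 37 (p = 15 + 22 = 37)
Q = -318168 (Q = 1473*(-216) = -318168)
(-745/(-287) - 2443/Q) - d(p) = (-745/(-287) - 2443/(-318168)) - 1*37 = (-745*(-1/287) - 2443*(-1/318168)) - 37 = (745/287 + 2443/318168) - 37 = 237736301/91314216 - 37 = -3140889691/91314216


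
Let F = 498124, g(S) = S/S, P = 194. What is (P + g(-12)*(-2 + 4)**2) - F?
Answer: -497926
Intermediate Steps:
g(S) = 1
(P + g(-12)*(-2 + 4)**2) - F = (194 + 1*(-2 + 4)**2) - 1*498124 = (194 + 1*2**2) - 498124 = (194 + 1*4) - 498124 = (194 + 4) - 498124 = 198 - 498124 = -497926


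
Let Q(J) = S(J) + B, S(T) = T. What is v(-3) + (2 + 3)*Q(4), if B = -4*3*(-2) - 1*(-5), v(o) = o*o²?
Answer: 138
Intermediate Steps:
v(o) = o³
B = 29 (B = -12*(-2) + 5 = 24 + 5 = 29)
Q(J) = 29 + J (Q(J) = J + 29 = 29 + J)
v(-3) + (2 + 3)*Q(4) = (-3)³ + (2 + 3)*(29 + 4) = -27 + 5*33 = -27 + 165 = 138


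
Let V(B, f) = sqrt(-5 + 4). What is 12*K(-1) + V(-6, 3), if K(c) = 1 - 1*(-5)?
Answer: 72 + I ≈ 72.0 + 1.0*I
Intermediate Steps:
V(B, f) = I (V(B, f) = sqrt(-1) = I)
K(c) = 6 (K(c) = 1 + 5 = 6)
12*K(-1) + V(-6, 3) = 12*6 + I = 72 + I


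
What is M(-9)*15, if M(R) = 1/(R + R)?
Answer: -⅚ ≈ -0.83333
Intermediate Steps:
M(R) = 1/(2*R)
M(-9)*15 = ((½)/(-9))*15 = ((½)*(-⅑))*15 = -1/18*15 = -⅚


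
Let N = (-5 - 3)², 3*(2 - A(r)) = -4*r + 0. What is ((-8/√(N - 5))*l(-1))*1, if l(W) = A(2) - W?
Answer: -136*√59/177 ≈ -5.9019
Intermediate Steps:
A(r) = 2 + 4*r/3 (A(r) = 2 - (-4*r + 0)/3 = 2 - (-4)*r/3 = 2 + 4*r/3)
N = 64 (N = (-8)² = 64)
l(W) = 14/3 - W (l(W) = (2 + (4/3)*2) - W = (2 + 8/3) - W = 14/3 - W)
((-8/√(N - 5))*l(-1))*1 = ((-8/√(64 - 5))*(14/3 - 1*(-1)))*1 = ((-8*√59/59)*(14/3 + 1))*1 = (-8*√59/59*(17/3))*1 = -136*√59/177*1 = -136*√59/177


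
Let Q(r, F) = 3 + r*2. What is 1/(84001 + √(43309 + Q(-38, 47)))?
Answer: 84001/7056124765 - 6*√1201/7056124765 ≈ 1.1875e-5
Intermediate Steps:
Q(r, F) = 3 + 2*r
1/(84001 + √(43309 + Q(-38, 47))) = 1/(84001 + √(43309 + (3 + 2*(-38)))) = 1/(84001 + √(43309 + (3 - 76))) = 1/(84001 + √(43309 - 73)) = 1/(84001 + √43236) = 1/(84001 + 6*√1201)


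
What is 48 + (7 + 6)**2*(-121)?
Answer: -20401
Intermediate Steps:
48 + (7 + 6)**2*(-121) = 48 + 13**2*(-121) = 48 + 169*(-121) = 48 - 20449 = -20401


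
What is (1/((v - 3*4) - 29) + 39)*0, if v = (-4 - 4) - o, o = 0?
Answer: 0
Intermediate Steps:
v = -8 (v = (-4 - 4) - 1*0 = -8 + 0 = -8)
(1/((v - 3*4) - 29) + 39)*0 = (1/((-8 - 3*4) - 29) + 39)*0 = (1/((-8 - 12) - 29) + 39)*0 = (1/(-20 - 29) + 39)*0 = (1/(-49) + 39)*0 = (-1/49 + 39)*0 = (1910/49)*0 = 0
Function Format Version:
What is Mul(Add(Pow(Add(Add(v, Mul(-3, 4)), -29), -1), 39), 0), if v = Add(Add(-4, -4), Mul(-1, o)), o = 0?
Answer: 0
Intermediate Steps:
v = -8 (v = Add(Add(-4, -4), Mul(-1, 0)) = Add(-8, 0) = -8)
Mul(Add(Pow(Add(Add(v, Mul(-3, 4)), -29), -1), 39), 0) = Mul(Add(Pow(Add(Add(-8, Mul(-3, 4)), -29), -1), 39), 0) = Mul(Add(Pow(Add(Add(-8, -12), -29), -1), 39), 0) = Mul(Add(Pow(Add(-20, -29), -1), 39), 0) = Mul(Add(Pow(-49, -1), 39), 0) = Mul(Add(Rational(-1, 49), 39), 0) = Mul(Rational(1910, 49), 0) = 0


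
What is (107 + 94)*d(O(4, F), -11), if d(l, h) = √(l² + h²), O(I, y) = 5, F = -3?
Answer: 201*√146 ≈ 2428.7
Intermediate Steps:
d(l, h) = √(h² + l²)
(107 + 94)*d(O(4, F), -11) = (107 + 94)*√((-11)² + 5²) = 201*√(121 + 25) = 201*√146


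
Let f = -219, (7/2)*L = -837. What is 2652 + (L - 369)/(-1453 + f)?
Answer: 2822115/1064 ≈ 2652.4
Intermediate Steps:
L = -1674/7 (L = (2/7)*(-837) = -1674/7 ≈ -239.14)
2652 + (L - 369)/(-1453 + f) = 2652 + (-1674/7 - 369)/(-1453 - 219) = 2652 - 4257/7/(-1672) = 2652 - 4257/7*(-1/1672) = 2652 + 387/1064 = 2822115/1064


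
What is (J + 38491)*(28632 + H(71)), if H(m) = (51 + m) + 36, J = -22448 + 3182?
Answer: 553487750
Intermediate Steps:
J = -19266
H(m) = 87 + m
(J + 38491)*(28632 + H(71)) = (-19266 + 38491)*(28632 + (87 + 71)) = 19225*(28632 + 158) = 19225*28790 = 553487750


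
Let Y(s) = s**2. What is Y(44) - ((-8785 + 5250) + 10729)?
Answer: -5258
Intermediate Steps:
Y(44) - ((-8785 + 5250) + 10729) = 44**2 - ((-8785 + 5250) + 10729) = 1936 - (-3535 + 10729) = 1936 - 1*7194 = 1936 - 7194 = -5258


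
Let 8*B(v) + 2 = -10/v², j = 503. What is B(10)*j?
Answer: -10563/80 ≈ -132.04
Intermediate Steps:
B(v) = -¼ - 5/(4*v²) (B(v) = -¼ + (-10/v²)/8 = -¼ - 5/(4*v²))
B(10)*j = ((¼)*(-5 - 1*10²)/10²)*503 = ((¼)*(1/100)*(-5 - 1*100))*503 = ((¼)*(1/100)*(-5 - 100))*503 = ((¼)*(1/100)*(-105))*503 = -21/80*503 = -10563/80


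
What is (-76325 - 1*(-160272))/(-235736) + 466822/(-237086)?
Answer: -64974704717/27944852648 ≈ -2.3251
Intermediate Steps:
(-76325 - 1*(-160272))/(-235736) + 466822/(-237086) = (-76325 + 160272)*(-1/235736) + 466822*(-1/237086) = 83947*(-1/235736) - 233411/118543 = -83947/235736 - 233411/118543 = -64974704717/27944852648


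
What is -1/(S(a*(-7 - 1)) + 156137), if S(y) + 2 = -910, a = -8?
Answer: -1/155225 ≈ -6.4423e-6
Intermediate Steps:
S(y) = -912 (S(y) = -2 - 910 = -912)
-1/(S(a*(-7 - 1)) + 156137) = -1/(-912 + 156137) = -1/155225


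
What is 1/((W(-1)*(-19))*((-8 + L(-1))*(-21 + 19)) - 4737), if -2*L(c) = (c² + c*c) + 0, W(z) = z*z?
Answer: -1/5079 ≈ -0.00019689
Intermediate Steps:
W(z) = z²
L(c) = -c² (L(c) = -((c² + c*c) + 0)/2 = -((c² + c²) + 0)/2 = -(2*c² + 0)/2 = -c²)
1/((W(-1)*(-19))*((-8 + L(-1))*(-21 + 19)) - 4737) = 1/(((-1)²*(-19))*((-8 - 1*(-1)²)*(-21 + 19)) - 4737) = 1/((1*(-19))*((-8 - 1*1)*(-2)) - 4737) = 1/(-19*(-8 - 1)*(-2) - 4737) = 1/(-(-171)*(-2) - 4737) = 1/(-19*18 - 4737) = 1/(-342 - 4737) = 1/(-5079) = -1/5079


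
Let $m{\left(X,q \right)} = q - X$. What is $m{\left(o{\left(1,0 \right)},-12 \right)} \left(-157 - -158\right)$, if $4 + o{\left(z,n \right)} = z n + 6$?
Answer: $-14$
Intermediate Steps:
$o{\left(z,n \right)} = 2 + n z$ ($o{\left(z,n \right)} = -4 + \left(z n + 6\right) = -4 + \left(n z + 6\right) = -4 + \left(6 + n z\right) = 2 + n z$)
$m{\left(o{\left(1,0 \right)},-12 \right)} \left(-157 - -158\right) = \left(-12 - \left(2 + 0 \cdot 1\right)\right) \left(-157 - -158\right) = \left(-12 - \left(2 + 0\right)\right) \left(-157 + 158\right) = \left(-12 - 2\right) 1 = \left(-14\right) 1 = -14$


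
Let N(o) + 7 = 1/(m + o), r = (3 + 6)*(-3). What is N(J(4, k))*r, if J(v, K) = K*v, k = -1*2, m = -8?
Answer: 3051/16 ≈ 190.69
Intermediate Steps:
k = -2
r = -27 (r = 9*(-3) = -27)
N(o) = -7 + 1/(-8 + o)
N(J(4, k))*r = ((57 - (-14)*4)/(-8 - 2*4))*(-27) = ((57 - 7*(-8))/(-8 - 8))*(-27) = ((57 + 56)/(-16))*(-27) = -1/16*113*(-27) = -113/16*(-27) = 3051/16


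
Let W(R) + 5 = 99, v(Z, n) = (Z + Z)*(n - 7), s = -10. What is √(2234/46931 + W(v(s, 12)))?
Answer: 2*√51785401847/46931 ≈ 9.6978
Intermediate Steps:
v(Z, n) = 2*Z*(-7 + n) (v(Z, n) = (2*Z)*(-7 + n) = 2*Z*(-7 + n))
W(R) = 94 (W(R) = -5 + 99 = 94)
√(2234/46931 + W(v(s, 12))) = √(2234/46931 + 94) = √(4413748/46931) = 2*√51785401847/46931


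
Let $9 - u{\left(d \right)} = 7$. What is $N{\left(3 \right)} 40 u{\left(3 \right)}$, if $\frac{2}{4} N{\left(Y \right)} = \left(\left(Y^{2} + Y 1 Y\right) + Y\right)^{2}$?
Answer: $70560$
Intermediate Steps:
$u{\left(d \right)} = 2$ ($u{\left(d \right)} = 9 - 7 = 2$)
$N{\left(Y \right)} = 2 \left(Y + 2 Y^{2}\right)^{2}$ ($N{\left(Y \right)} = 2 \left(\left(Y^{2} + Y 1 Y\right) + Y\right)^{2} = 2 \left(\left(Y^{2} + Y Y\right) + Y\right)^{2} = 2 \left(\left(Y^{2} + Y^{2}\right) + Y\right)^{2} = 2 \left(2 Y^{2} + Y\right)^{2} = 2 \left(Y + 2 Y^{2}\right)^{2}$)
$N{\left(3 \right)} 40 u{\left(3 \right)} = 2 \cdot 3^{2} \left(1 + 2 \cdot 3\right)^{2} \cdot 40 \cdot 2 = 2 \cdot 9 \left(1 + 6\right)^{2} \cdot 40 \cdot 2 = 2 \cdot 9 \cdot 7^{2} \cdot 40 \cdot 2 = 2 \cdot 9 \cdot 49 \cdot 40 \cdot 2 = 882 \cdot 40 \cdot 2 = 35280 \cdot 2 = 70560$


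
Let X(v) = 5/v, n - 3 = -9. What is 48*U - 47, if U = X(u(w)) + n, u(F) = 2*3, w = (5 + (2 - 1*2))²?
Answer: -295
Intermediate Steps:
n = -6 (n = 3 - 9 = -6)
w = 25 (w = (5 + (2 - 2))² = (5 + 0)² = 5² = 25)
u(F) = 6
U = -31/6 (U = 5/6 - 6 = 5*(⅙) - 6 = ⅚ - 6 = -31/6 ≈ -5.1667)
48*U - 47 = 48*(-31/6) - 47 = -248 - 47 = -295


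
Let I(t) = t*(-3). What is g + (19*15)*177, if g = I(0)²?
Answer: 50445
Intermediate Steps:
I(t) = -3*t
g = 0 (g = (-3*0)² = 0² = 0)
g + (19*15)*177 = 0 + (19*15)*177 = 0 + 285*177 = 0 + 50445 = 50445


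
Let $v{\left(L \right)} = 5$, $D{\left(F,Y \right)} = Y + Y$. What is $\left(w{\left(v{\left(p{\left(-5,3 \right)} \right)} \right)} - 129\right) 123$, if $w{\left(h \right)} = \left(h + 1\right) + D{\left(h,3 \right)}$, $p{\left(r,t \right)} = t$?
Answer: $-14391$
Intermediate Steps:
$D{\left(F,Y \right)} = 2 Y$
$w{\left(h \right)} = 7 + h$ ($w{\left(h \right)} = \left(h + 1\right) + 2 \cdot 3 = \left(1 + h\right) + 6 = 7 + h$)
$\left(w{\left(v{\left(p{\left(-5,3 \right)} \right)} \right)} - 129\right) 123 = \left(\left(7 + 5\right) - 129\right) 123 = \left(12 - 129\right) 123 = \left(-117\right) 123 = -14391$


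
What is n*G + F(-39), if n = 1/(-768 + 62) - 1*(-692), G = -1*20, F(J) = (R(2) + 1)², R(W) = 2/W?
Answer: -4884098/353 ≈ -13836.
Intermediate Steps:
F(J) = 4 (F(J) = (2/2 + 1)² = (2*(½) + 1)² = (1 + 1)² = 2² = 4)
G = -20
n = 488551/706 (n = 1/(-706) + 692 = -1/706 + 692 = 488551/706 ≈ 692.00)
n*G + F(-39) = (488551/706)*(-20) + 4 = -4885510/353 + 4 = -4884098/353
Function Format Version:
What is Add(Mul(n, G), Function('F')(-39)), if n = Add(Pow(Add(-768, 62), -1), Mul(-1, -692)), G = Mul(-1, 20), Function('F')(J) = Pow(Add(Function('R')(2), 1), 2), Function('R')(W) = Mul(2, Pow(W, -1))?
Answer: Rational(-4884098, 353) ≈ -13836.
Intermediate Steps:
Function('F')(J) = 4 (Function('F')(J) = Pow(Add(Mul(2, Pow(2, -1)), 1), 2) = Pow(Add(Mul(2, Rational(1, 2)), 1), 2) = Pow(Add(1, 1), 2) = Pow(2, 2) = 4)
G = -20
n = Rational(488551, 706) (n = Add(Pow(-706, -1), 692) = Add(Rational(-1, 706), 692) = Rational(488551, 706) ≈ 692.00)
Add(Mul(n, G), Function('F')(-39)) = Add(Mul(Rational(488551, 706), -20), 4) = Add(Rational(-4885510, 353), 4) = Rational(-4884098, 353)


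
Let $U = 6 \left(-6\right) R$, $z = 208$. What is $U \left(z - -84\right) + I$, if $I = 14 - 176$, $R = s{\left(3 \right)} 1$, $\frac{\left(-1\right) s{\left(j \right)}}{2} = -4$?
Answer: $-84258$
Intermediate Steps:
$s{\left(j \right)} = 8$ ($s{\left(j \right)} = \left(-2\right) \left(-4\right) = 8$)
$R = 8$ ($R = 8 \cdot 1 = 8$)
$I = -162$
$U = -288$ ($U = 6 \left(-6\right) 8 = \left(-36\right) 8 = -288$)
$U \left(z - -84\right) + I = - 288 \left(208 - -84\right) - 162 = - 288 \left(208 + 84\right) - 162 = \left(-288\right) 292 - 162 = -84096 - 162 = -84258$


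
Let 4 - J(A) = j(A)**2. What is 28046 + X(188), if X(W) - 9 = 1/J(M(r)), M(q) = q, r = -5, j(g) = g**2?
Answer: 17422154/621 ≈ 28055.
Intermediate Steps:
J(A) = 4 - A**4 (J(A) = 4 - (A**2)**2 = 4 - A**4)
X(W) = 5588/621 (X(W) = 9 + 1/(4 - 1*(-5)**4) = 9 + 1/(4 - 1*625) = 9 + 1/(4 - 625) = 9 + 1/(-621) = 9 - 1/621 = 5588/621)
28046 + X(188) = 28046 + 5588/621 = 17422154/621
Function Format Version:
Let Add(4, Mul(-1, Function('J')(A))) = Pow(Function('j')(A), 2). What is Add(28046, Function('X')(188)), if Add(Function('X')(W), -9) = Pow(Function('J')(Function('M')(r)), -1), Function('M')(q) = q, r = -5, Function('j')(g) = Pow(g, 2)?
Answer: Rational(17422154, 621) ≈ 28055.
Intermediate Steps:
Function('J')(A) = Add(4, Mul(-1, Pow(A, 4))) (Function('J')(A) = Add(4, Mul(-1, Pow(Pow(A, 2), 2))) = Add(4, Mul(-1, Pow(A, 4))))
Function('X')(W) = Rational(5588, 621) (Function('X')(W) = Add(9, Pow(Add(4, Mul(-1, Pow(-5, 4))), -1)) = Add(9, Pow(Add(4, Mul(-1, 625)), -1)) = Add(9, Pow(Add(4, -625), -1)) = Add(9, Pow(-621, -1)) = Add(9, Rational(-1, 621)) = Rational(5588, 621))
Add(28046, Function('X')(188)) = Add(28046, Rational(5588, 621)) = Rational(17422154, 621)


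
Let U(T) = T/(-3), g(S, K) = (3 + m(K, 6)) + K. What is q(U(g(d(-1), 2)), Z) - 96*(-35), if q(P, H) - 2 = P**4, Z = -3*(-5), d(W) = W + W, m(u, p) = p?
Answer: 286963/81 ≈ 3542.8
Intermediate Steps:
d(W) = 2*W
g(S, K) = 9 + K (g(S, K) = (3 + 6) + K = 9 + K)
U(T) = -T/3 (U(T) = T*(-1/3) = -T/3)
Z = 15
q(P, H) = 2 + P**4
q(U(g(d(-1), 2)), Z) - 96*(-35) = (2 + (-(9 + 2)/3)**4) - 96*(-35) = (2 + (-1/3*11)**4) + 3360 = (2 + (-11/3)**4) + 3360 = (2 + 14641/81) + 3360 = 14803/81 + 3360 = 286963/81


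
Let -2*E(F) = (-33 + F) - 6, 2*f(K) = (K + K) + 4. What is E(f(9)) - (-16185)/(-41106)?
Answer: 14341/1054 ≈ 13.606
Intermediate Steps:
f(K) = 2 + K (f(K) = ((K + K) + 4)/2 = (2*K + 4)/2 = (4 + 2*K)/2 = 2 + K)
E(F) = 39/2 - F/2 (E(F) = -((-33 + F) - 6)/2 = -(-39 + F)/2 = 39/2 - F/2)
E(f(9)) - (-16185)/(-41106) = (39/2 - (2 + 9)/2) - (-16185)/(-41106) = (39/2 - 1/2*11) - (-16185)*(-1)/41106 = (39/2 - 11/2) - 1*415/1054 = 14 - 415/1054 = 14341/1054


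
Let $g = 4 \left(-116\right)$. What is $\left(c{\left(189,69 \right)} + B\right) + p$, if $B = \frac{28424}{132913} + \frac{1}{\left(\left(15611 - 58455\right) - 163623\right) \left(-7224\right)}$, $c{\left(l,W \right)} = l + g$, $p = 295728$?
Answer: $\frac{123829301495837729}{419116447848} \approx 2.9545 \cdot 10^{5}$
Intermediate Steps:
$g = -464$
$c{\left(l,W \right)} = -464 + l$ ($c{\left(l,W \right)} = l - 464 = -464 + l$)
$B = \frac{89629802585}{419116447848}$ ($B = 28424 \cdot \frac{1}{132913} + \frac{1}{-42844 - 163623} \left(- \frac{1}{7224}\right) = \frac{2584}{12083} + \frac{1}{-206467} \left(- \frac{1}{7224}\right) = \frac{2584}{12083} - - \frac{1}{1491517608} = \frac{2584}{12083} + \frac{1}{1491517608} = \frac{89629802585}{419116447848} \approx 0.21385$)
$\left(c{\left(189,69 \right)} + B\right) + p = \left(\left(-464 + 189\right) + \frac{89629802585}{419116447848}\right) + 295728 = \left(-275 + \frac{89629802585}{419116447848}\right) + 295728 = - \frac{115167393355615}{419116447848} + 295728 = \frac{123829301495837729}{419116447848}$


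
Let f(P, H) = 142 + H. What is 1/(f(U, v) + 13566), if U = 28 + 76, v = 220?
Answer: 1/13928 ≈ 7.1798e-5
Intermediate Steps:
U = 104
1/(f(U, v) + 13566) = 1/((142 + 220) + 13566) = 1/(362 + 13566) = 1/13928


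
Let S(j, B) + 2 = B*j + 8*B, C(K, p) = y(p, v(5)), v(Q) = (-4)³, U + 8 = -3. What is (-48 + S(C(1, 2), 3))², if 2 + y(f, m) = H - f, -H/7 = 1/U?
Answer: 157609/121 ≈ 1302.6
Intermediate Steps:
U = -11 (U = -8 - 3 = -11)
H = 7/11 (H = -7/(-11) = -7*(-1/11) = 7/11 ≈ 0.63636)
v(Q) = -64
y(f, m) = -15/11 - f (y(f, m) = -2 + (7/11 - f) = -15/11 - f)
C(K, p) = -15/11 - p
S(j, B) = -2 + 8*B + B*j (S(j, B) = -2 + (B*j + 8*B) = -2 + (8*B + B*j) = -2 + 8*B + B*j)
(-48 + S(C(1, 2), 3))² = (-48 + (-2 + 8*3 + 3*(-15/11 - 1*2)))² = (-48 + (-2 + 24 + 3*(-15/11 - 2)))² = (-48 + (-2 + 24 + 3*(-37/11)))² = (-48 + (-2 + 24 - 111/11))² = (-48 + 131/11)² = (-397/11)² = 157609/121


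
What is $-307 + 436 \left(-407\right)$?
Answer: $-177759$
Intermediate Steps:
$-307 + 436 \left(-407\right) = -307 - 177452 = -177759$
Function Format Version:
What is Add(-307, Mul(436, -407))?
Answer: -177759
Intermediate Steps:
Add(-307, Mul(436, -407)) = Add(-307, -177452) = -177759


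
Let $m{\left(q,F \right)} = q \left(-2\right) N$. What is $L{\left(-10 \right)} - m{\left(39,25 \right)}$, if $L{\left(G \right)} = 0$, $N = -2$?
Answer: $-156$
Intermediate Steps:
$m{\left(q,F \right)} = 4 q$ ($m{\left(q,F \right)} = q \left(-2\right) \left(-2\right) = - 2 q \left(-2\right) = 4 q$)
$L{\left(-10 \right)} - m{\left(39,25 \right)} = 0 - 4 \cdot 39 = 0 - 156 = -156$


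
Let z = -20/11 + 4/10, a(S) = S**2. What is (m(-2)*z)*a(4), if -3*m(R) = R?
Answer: -832/55 ≈ -15.127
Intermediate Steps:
m(R) = -R/3
z = -78/55 (z = -20*1/11 + 4*(1/10) = -20/11 + 2/5 = -78/55 ≈ -1.4182)
(m(-2)*z)*a(4) = (-1/3*(-2)*(-78/55))*4**2 = ((2/3)*(-78/55))*16 = -52/55*16 = -832/55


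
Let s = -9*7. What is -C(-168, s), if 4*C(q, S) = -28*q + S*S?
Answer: -8673/4 ≈ -2168.3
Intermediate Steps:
s = -63
C(q, S) = -7*q + S**2/4 (C(q, S) = (-28*q + S*S)/4 = (-28*q + S**2)/4 = (S**2 - 28*q)/4 = -7*q + S**2/4)
-C(-168, s) = -(-7*(-168) + (1/4)*(-63)**2) = -(1176 + (1/4)*3969) = -(1176 + 3969/4) = -1*8673/4 = -8673/4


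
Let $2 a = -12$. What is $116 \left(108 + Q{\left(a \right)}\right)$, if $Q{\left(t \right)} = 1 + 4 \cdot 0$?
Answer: $12644$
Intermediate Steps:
$a = -6$ ($a = \frac{1}{2} \left(-12\right) = -6$)
$Q{\left(t \right)} = 1$ ($Q{\left(t \right)} = 1 + 0 = 1$)
$116 \left(108 + Q{\left(a \right)}\right) = 116 \left(108 + 1\right) = 116 \cdot 109 = 12644$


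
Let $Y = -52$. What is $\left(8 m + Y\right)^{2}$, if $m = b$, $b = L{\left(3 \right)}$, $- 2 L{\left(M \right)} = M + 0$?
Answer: $4096$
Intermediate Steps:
$L{\left(M \right)} = - \frac{M}{2}$ ($L{\left(M \right)} = - \frac{M + 0}{2} = - \frac{M}{2}$)
$b = - \frac{3}{2}$ ($b = \left(- \frac{1}{2}\right) 3 = - \frac{3}{2} \approx -1.5$)
$m = - \frac{3}{2} \approx -1.5$
$\left(8 m + Y\right)^{2} = \left(8 \left(- \frac{3}{2}\right) - 52\right)^{2} = \left(-12 - 52\right)^{2} = \left(-64\right)^{2} = 4096$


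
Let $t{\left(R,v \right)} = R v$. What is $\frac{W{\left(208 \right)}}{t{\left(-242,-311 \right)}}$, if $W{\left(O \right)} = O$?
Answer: $\frac{104}{37631} \approx 0.0027637$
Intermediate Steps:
$\frac{W{\left(208 \right)}}{t{\left(-242,-311 \right)}} = \frac{208}{\left(-242\right) \left(-311\right)} = \frac{208}{75262} = 208 \cdot \frac{1}{75262} = \frac{104}{37631}$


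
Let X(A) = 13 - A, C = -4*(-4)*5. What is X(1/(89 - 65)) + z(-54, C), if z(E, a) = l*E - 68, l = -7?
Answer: 7751/24 ≈ 322.96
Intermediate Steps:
C = 80 (C = 16*5 = 80)
z(E, a) = -68 - 7*E (z(E, a) = -7*E - 68 = -68 - 7*E)
X(1/(89 - 65)) + z(-54, C) = (13 - 1/(89 - 65)) + (-68 - 7*(-54)) = (13 - 1/24) + (-68 + 378) = (13 - 1*1/24) + 310 = (13 - 1/24) + 310 = 311/24 + 310 = 7751/24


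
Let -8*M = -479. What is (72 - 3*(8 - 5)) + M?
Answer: 983/8 ≈ 122.88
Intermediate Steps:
M = 479/8 (M = -⅛*(-479) = 479/8 ≈ 59.875)
(72 - 3*(8 - 5)) + M = (72 - 3*(8 - 5)) + 479/8 = (72 - 3*3) + 479/8 = (72 - 9) + 479/8 = 63 + 479/8 = 983/8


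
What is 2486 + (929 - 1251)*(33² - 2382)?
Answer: 418832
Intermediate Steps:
2486 + (929 - 1251)*(33² - 2382) = 2486 - 322*(1089 - 2382) = 2486 - 322*(-1293) = 2486 + 416346 = 418832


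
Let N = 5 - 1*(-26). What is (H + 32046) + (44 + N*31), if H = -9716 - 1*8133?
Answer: 15202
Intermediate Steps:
N = 31 (N = 5 + 26 = 31)
H = -17849 (H = -9716 - 8133 = -17849)
(H + 32046) + (44 + N*31) = (-17849 + 32046) + (44 + 31*31) = 14197 + (44 + 961) = 14197 + 1005 = 15202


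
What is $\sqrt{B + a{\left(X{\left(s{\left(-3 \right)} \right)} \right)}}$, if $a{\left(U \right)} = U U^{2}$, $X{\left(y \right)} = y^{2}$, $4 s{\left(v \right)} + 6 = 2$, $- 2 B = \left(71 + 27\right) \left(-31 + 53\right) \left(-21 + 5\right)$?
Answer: $\sqrt{17249} \approx 131.34$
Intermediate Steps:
$B = 17248$ ($B = - \frac{\left(71 + 27\right) \left(-31 + 53\right) \left(-21 + 5\right)}{2} = - \frac{98 \cdot 22 \left(-16\right)}{2} = - \frac{98 \left(-352\right)}{2} = \left(- \frac{1}{2}\right) \left(-34496\right) = 17248$)
$s{\left(v \right)} = -1$ ($s{\left(v \right)} = - \frac{3}{2} + \frac{1}{4} \cdot 2 = - \frac{3}{2} + \frac{1}{2} = -1$)
$a{\left(U \right)} = U^{3}$
$\sqrt{B + a{\left(X{\left(s{\left(-3 \right)} \right)} \right)}} = \sqrt{17248 + \left(\left(-1\right)^{2}\right)^{3}} = \sqrt{17248 + 1^{3}} = \sqrt{17248 + 1} = \sqrt{17249}$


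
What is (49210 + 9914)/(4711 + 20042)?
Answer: 19708/8251 ≈ 2.3886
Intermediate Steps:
(49210 + 9914)/(4711 + 20042) = 59124/24753 = 59124*(1/24753) = 19708/8251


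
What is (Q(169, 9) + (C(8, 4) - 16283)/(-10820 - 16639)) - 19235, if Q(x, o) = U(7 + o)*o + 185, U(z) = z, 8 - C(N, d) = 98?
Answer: -519123481/27459 ≈ -18905.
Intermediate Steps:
C(N, d) = -90 (C(N, d) = 8 - 1*98 = 8 - 98 = -90)
Q(x, o) = 185 + o*(7 + o) (Q(x, o) = (7 + o)*o + 185 = o*(7 + o) + 185 = 185 + o*(7 + o))
(Q(169, 9) + (C(8, 4) - 16283)/(-10820 - 16639)) - 19235 = ((185 + 9*(7 + 9)) + (-90 - 16283)/(-10820 - 16639)) - 19235 = ((185 + 9*16) - 16373/(-27459)) - 19235 = ((185 + 144) - 16373*(-1/27459)) - 19235 = (329 + 16373/27459) - 19235 = 9050384/27459 - 19235 = -519123481/27459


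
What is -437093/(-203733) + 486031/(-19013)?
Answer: -90710104514/3873575529 ≈ -23.418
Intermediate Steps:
-437093/(-203733) + 486031/(-19013) = -437093*(-1/203733) + 486031*(-1/19013) = 437093/203733 - 486031/19013 = -90710104514/3873575529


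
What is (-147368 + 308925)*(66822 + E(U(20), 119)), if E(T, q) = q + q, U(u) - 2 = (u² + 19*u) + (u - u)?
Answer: 10834012420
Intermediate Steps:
U(u) = 2 + u² + 19*u (U(u) = 2 + ((u² + 19*u) + (u - u)) = 2 + ((u² + 19*u) + 0) = 2 + (u² + 19*u) = 2 + u² + 19*u)
E(T, q) = 2*q
(-147368 + 308925)*(66822 + E(U(20), 119)) = (-147368 + 308925)*(66822 + 2*119) = 161557*(66822 + 238) = 161557*67060 = 10834012420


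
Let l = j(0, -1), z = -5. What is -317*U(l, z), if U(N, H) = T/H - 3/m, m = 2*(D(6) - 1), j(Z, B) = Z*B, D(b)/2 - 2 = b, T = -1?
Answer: -317/10 ≈ -31.700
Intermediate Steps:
D(b) = 4 + 2*b
j(Z, B) = B*Z
m = 30 (m = 2*((4 + 2*6) - 1) = 2*((4 + 12) - 1) = 2*(16 - 1) = 2*15 = 30)
l = 0 (l = -1*0 = 0)
U(N, H) = -1/10 - 1/H (U(N, H) = -1/H - 3/30 = -1/H - 3*1/30 = -1/H - 1/10 = -1/10 - 1/H)
-317*U(l, z) = -317*(-10 - 1*(-5))/(10*(-5)) = -317*(-1)*(-10 + 5)/(10*5) = -317*(-1)*(-5)/(10*5) = -317*1/10 = -317/10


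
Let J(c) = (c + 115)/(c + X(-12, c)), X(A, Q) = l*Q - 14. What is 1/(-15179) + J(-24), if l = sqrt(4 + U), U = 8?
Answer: 26241757/41499386 - 1092*sqrt(3)/1367 ≈ -0.75127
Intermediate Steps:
l = 2*sqrt(3) (l = sqrt(4 + 8) = sqrt(12) = 2*sqrt(3) ≈ 3.4641)
X(A, Q) = -14 + 2*Q*sqrt(3) (X(A, Q) = (2*sqrt(3))*Q - 14 = 2*Q*sqrt(3) - 14 = -14 + 2*Q*sqrt(3))
J(c) = (115 + c)/(-14 + c + 2*c*sqrt(3)) (J(c) = (c + 115)/(c + (-14 + 2*c*sqrt(3))) = (115 + c)/(-14 + c + 2*c*sqrt(3)))
1/(-15179) + J(-24) = 1/(-15179) + (115 - 24)/(-14 - 24 + 2*(-24)*sqrt(3)) = -1/15179 + 91/(-14 - 24 - 48*sqrt(3)) = -1/15179 + 91/(-38 - 48*sqrt(3))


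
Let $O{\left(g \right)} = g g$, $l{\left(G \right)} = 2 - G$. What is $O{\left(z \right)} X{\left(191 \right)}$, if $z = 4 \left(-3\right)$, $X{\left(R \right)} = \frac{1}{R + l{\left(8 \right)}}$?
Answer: $\frac{144}{185} \approx 0.77838$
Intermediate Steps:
$X{\left(R \right)} = \frac{1}{-6 + R}$ ($X{\left(R \right)} = \frac{1}{R + \left(2 - 8\right)} = \frac{1}{R - 6} = \frac{1}{-6 + R}$)
$z = -12$
$O{\left(g \right)} = g^{2}$
$O{\left(z \right)} X{\left(191 \right)} = \frac{\left(-12\right)^{2}}{-6 + 191} = \frac{144}{185}$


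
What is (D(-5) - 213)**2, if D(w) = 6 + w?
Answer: 44944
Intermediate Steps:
(D(-5) - 213)**2 = ((6 - 5) - 213)**2 = (1 - 213)**2 = (-212)**2 = 44944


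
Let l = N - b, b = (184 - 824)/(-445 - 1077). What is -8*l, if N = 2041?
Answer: -12423048/761 ≈ -16325.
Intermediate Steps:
b = 320/761 (b = -640/(-1522) = -640*(-1/1522) = 320/761 ≈ 0.42050)
l = 1552881/761 (l = 2041 - 1*320/761 = 2041 - 320/761 = 1552881/761 ≈ 2040.6)
-8*l = -8*1552881/761 = -12423048/761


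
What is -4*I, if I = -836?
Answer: 3344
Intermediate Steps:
-4*I = -4*(-836) = 3344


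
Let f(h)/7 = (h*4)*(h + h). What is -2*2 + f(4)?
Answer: 892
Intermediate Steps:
f(h) = 56*h² (f(h) = 7*((h*4)*(h + h)) = 7*((4*h)*(2*h)) = 7*(8*h²) = 56*h²)
-2*2 + f(4) = -2*2 + 56*4² = -4 + 56*16 = -4 + 896 = 892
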